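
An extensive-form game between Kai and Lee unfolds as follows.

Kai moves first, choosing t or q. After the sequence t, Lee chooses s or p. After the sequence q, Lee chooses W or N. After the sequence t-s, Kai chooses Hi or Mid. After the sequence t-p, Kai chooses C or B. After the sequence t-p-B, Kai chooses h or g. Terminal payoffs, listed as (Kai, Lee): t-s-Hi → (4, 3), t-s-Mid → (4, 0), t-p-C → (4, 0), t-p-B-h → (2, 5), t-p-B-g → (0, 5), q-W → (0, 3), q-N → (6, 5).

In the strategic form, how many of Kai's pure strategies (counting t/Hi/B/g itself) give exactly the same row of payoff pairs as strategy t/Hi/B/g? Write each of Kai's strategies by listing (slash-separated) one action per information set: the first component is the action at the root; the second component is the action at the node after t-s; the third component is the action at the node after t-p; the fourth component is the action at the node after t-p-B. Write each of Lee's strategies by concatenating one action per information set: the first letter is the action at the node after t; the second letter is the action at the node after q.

Row for t/Hi/B/g (columns sW, sN, pW, pN): (4,3) (4,3) (0,5) (0,5).
Every one of Kai's information sets is on the play path for some reply by Lee when Kai follows t/Hi/B/g.
Changing the action at any of them therefore changes at least one column, so only t/Hi/B/g itself gives this row.

1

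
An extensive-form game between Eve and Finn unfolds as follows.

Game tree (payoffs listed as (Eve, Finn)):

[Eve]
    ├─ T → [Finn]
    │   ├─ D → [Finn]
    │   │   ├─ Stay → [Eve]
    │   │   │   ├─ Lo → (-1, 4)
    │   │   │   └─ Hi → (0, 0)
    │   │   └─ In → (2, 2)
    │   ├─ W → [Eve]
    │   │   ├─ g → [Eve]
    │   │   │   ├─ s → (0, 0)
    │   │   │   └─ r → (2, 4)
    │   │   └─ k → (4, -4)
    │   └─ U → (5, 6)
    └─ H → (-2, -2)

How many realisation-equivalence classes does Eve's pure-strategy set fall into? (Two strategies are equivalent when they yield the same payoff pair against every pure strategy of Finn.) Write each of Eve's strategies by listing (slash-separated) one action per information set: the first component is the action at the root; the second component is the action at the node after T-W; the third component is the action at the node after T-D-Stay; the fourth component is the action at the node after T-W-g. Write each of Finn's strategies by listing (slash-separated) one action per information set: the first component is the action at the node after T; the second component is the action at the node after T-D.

7

Eve has 16 pure strategies: T/g/Lo/s, T/g/Lo/r, T/g/Hi/s, T/g/Hi/r, T/k/Lo/s, T/k/Lo/r, T/k/Hi/s, T/k/Hi/r, H/g/Lo/s, H/g/Lo/r, H/g/Hi/s, H/g/Hi/r, H/k/Lo/s, H/k/Lo/r, H/k/Hi/s, H/k/Hi/r. Columns: D/Stay, D/In, W/Stay, W/In, U/Stay, U/In.
{T/g/Lo/s} → row (-1,4) (2,2) (0,0) (0,0) (5,6) (5,6)
{T/g/Lo/r} → row (-1,4) (2,2) (2,4) (2,4) (5,6) (5,6)
{T/g/Hi/s} → row (0,0) (2,2) (0,0) (0,0) (5,6) (5,6)
{T/g/Hi/r} → row (0,0) (2,2) (2,4) (2,4) (5,6) (5,6)
{T/k/Lo/s, T/k/Lo/r} → row (-1,4) (2,2) (4,-4) (4,-4) (5,6) (5,6)
{T/k/Hi/s, T/k/Hi/r} → row (0,0) (2,2) (4,-4) (4,-4) (5,6) (5,6)
{H/g/Lo/s, H/g/Lo/r, H/g/Hi/s, H/g/Hi/r, H/k/Lo/s, H/k/Lo/r, H/k/Hi/s, H/k/Hi/r} → row (-2,-2) (-2,-2) (-2,-2) (-2,-2) (-2,-2) (-2,-2)
That's 7 distinct rows out of 16 strategies.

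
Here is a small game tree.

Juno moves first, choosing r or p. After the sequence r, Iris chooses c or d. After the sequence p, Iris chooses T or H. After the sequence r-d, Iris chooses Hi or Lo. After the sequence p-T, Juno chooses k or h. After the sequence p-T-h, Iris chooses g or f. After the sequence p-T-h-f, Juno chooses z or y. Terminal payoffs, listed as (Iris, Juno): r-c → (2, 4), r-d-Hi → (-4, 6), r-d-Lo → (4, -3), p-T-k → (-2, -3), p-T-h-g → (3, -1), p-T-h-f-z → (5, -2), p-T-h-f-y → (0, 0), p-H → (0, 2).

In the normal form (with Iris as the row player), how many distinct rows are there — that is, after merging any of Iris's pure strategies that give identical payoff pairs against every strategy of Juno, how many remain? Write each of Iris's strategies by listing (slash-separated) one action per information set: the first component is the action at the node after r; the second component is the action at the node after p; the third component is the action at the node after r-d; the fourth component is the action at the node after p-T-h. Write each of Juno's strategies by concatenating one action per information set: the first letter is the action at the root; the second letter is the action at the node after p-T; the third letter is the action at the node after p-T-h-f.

Iris has 16 pure strategies: c/T/Hi/g, c/T/Hi/f, c/T/Lo/g, c/T/Lo/f, c/H/Hi/g, c/H/Hi/f, c/H/Lo/g, c/H/Lo/f, d/T/Hi/g, d/T/Hi/f, d/T/Lo/g, d/T/Lo/f, d/H/Hi/g, d/H/Hi/f, d/H/Lo/g, d/H/Lo/f. Columns: rkz, rky, rhz, rhy, pkz, pky, phz, phy.
{c/T/Hi/g, c/T/Lo/g} → row (2,4) (2,4) (2,4) (2,4) (-2,-3) (-2,-3) (3,-1) (3,-1)
{c/T/Hi/f, c/T/Lo/f} → row (2,4) (2,4) (2,4) (2,4) (-2,-3) (-2,-3) (5,-2) (0,0)
{c/H/Hi/g, c/H/Hi/f, c/H/Lo/g, c/H/Lo/f} → row (2,4) (2,4) (2,4) (2,4) (0,2) (0,2) (0,2) (0,2)
{d/T/Hi/g} → row (-4,6) (-4,6) (-4,6) (-4,6) (-2,-3) (-2,-3) (3,-1) (3,-1)
{d/T/Hi/f} → row (-4,6) (-4,6) (-4,6) (-4,6) (-2,-3) (-2,-3) (5,-2) (0,0)
{d/T/Lo/g} → row (4,-3) (4,-3) (4,-3) (4,-3) (-2,-3) (-2,-3) (3,-1) (3,-1)
{d/T/Lo/f} → row (4,-3) (4,-3) (4,-3) (4,-3) (-2,-3) (-2,-3) (5,-2) (0,0)
{d/H/Hi/g, d/H/Hi/f} → row (-4,6) (-4,6) (-4,6) (-4,6) (0,2) (0,2) (0,2) (0,2)
{d/H/Lo/g, d/H/Lo/f} → row (4,-3) (4,-3) (4,-3) (4,-3) (0,2) (0,2) (0,2) (0,2)
That's 9 distinct rows out of 16 strategies.

9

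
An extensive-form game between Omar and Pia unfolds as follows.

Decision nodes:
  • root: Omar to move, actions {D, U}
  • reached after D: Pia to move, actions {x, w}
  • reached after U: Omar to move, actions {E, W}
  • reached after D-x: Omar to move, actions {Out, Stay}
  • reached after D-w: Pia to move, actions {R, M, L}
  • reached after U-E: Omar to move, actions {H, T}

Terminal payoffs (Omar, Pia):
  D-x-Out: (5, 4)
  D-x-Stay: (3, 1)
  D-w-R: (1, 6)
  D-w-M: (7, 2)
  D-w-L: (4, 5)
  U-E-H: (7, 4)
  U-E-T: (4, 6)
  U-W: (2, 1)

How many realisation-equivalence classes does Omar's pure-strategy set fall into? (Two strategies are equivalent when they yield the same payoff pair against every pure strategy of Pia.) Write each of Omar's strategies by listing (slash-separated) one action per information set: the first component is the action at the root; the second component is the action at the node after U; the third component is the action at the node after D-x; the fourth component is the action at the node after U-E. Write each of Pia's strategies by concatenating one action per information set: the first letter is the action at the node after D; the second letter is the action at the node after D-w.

5

Omar has 16 pure strategies: D/E/Out/H, D/E/Out/T, D/E/Stay/H, D/E/Stay/T, D/W/Out/H, D/W/Out/T, D/W/Stay/H, D/W/Stay/T, U/E/Out/H, U/E/Out/T, U/E/Stay/H, U/E/Stay/T, U/W/Out/H, U/W/Out/T, U/W/Stay/H, U/W/Stay/T. Columns: xR, xM, xL, wR, wM, wL.
{D/E/Out/H, D/E/Out/T, D/W/Out/H, D/W/Out/T} → row (5,4) (5,4) (5,4) (1,6) (7,2) (4,5)
{D/E/Stay/H, D/E/Stay/T, D/W/Stay/H, D/W/Stay/T} → row (3,1) (3,1) (3,1) (1,6) (7,2) (4,5)
{U/E/Out/H, U/E/Stay/H} → row (7,4) (7,4) (7,4) (7,4) (7,4) (7,4)
{U/E/Out/T, U/E/Stay/T} → row (4,6) (4,6) (4,6) (4,6) (4,6) (4,6)
{U/W/Out/H, U/W/Out/T, U/W/Stay/H, U/W/Stay/T} → row (2,1) (2,1) (2,1) (2,1) (2,1) (2,1)
That's 5 distinct rows out of 16 strategies.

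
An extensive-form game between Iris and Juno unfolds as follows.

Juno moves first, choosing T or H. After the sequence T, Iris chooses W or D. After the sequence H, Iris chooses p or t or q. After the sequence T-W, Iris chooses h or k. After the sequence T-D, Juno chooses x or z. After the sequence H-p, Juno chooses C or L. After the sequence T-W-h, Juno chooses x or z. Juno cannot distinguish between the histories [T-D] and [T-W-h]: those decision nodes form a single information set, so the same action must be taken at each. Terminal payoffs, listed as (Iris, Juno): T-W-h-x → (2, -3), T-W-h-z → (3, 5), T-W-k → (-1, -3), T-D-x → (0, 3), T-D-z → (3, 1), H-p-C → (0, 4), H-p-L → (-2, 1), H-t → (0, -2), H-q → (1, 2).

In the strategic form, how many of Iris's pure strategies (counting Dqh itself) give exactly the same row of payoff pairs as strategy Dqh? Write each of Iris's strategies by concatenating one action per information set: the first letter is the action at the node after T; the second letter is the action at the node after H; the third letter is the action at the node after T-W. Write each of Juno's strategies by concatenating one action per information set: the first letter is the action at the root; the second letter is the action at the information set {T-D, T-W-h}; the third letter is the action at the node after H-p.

2

Row for Dqh (columns TxC, TxL, TzC, TzL, HxC, HxL, HzC, HzL): (0,3) (0,3) (3,1) (3,1) (1,2) (1,2) (1,2) (1,2).
Under Dqh, Iris's choice at the node after T-W can never be reached regardless of what Juno does, so varying those choices leaves every outcome unchanged.
Holding the reachable choices fixed and varying the unreachable one freely already gives 2 equivalent strategies.
No other strategy reproduces this row, so those 2 are the full class: Dqh, Dqk.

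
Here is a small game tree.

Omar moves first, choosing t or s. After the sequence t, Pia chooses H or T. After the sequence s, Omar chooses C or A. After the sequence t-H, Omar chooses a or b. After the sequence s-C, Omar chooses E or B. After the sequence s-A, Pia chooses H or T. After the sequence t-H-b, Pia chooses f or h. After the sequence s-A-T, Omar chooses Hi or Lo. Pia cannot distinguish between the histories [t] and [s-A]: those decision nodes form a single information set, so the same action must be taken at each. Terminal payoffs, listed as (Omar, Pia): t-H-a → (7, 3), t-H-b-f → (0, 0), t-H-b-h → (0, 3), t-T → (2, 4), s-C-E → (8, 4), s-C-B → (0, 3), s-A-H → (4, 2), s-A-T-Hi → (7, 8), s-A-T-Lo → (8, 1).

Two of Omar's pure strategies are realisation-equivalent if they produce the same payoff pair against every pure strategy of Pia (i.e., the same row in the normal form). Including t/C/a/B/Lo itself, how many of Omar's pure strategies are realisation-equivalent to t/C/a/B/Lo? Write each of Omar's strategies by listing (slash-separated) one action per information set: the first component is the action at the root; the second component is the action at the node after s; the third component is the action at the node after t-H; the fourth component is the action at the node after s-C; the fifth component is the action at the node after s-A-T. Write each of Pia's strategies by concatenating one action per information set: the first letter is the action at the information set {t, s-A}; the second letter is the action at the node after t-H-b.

Row for t/C/a/B/Lo (columns Hf, Hh, Tf, Th): (7,3) (7,3) (2,4) (2,4).
Under t/C/a/B/Lo, Omar's choice at the node after s and at the node after s-C and at the node after s-A-T can never be reached regardless of what Pia does, so varying those choices leaves every outcome unchanged.
Holding the reachable choices fixed and varying the unreachable ones freely already gives 2 × 2 × 2 = 8 equivalent strategies.
No other strategy reproduces this row, so those 8 are the full class: t/C/a/E/Hi, t/C/a/E/Lo, t/C/a/B/Hi, t/C/a/B/Lo, t/A/a/E/Hi, t/A/a/E/Lo, t/A/a/B/Hi, t/A/a/B/Lo.

8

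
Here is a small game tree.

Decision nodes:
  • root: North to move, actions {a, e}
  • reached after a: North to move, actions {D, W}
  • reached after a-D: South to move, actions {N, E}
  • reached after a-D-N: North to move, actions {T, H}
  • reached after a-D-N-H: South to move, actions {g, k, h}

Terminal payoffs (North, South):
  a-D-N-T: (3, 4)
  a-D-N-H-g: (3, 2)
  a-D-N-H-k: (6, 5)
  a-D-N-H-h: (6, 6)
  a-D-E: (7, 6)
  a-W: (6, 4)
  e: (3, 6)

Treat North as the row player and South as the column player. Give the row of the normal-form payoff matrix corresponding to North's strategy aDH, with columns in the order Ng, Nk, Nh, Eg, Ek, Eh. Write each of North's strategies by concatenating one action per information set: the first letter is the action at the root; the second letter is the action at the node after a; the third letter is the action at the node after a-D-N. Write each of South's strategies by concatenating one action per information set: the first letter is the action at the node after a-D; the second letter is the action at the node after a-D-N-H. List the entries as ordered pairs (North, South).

vs Ng: North plays a → North plays D at [a] → South plays N at [a-D] → North plays H at [a-D-N] → South plays g at [a-D-N-H] → (3, 2)
vs Nk: North plays a → North plays D at [a] → South plays N at [a-D] → North plays H at [a-D-N] → South plays k at [a-D-N-H] → (6, 5)
vs Nh: North plays a → North plays D at [a] → South plays N at [a-D] → North plays H at [a-D-N] → South plays h at [a-D-N-H] → (6, 6)
vs Eg: North plays a → North plays D at [a] → South plays E at [a-D] → (7, 6)
vs Ek: North plays a → North plays D at [a] → South plays E at [a-D] → (7, 6)
vs Eh: North plays a → North plays D at [a] → South plays E at [a-D] → (7, 6)

(3,2) (6,5) (6,6) (7,6) (7,6) (7,6)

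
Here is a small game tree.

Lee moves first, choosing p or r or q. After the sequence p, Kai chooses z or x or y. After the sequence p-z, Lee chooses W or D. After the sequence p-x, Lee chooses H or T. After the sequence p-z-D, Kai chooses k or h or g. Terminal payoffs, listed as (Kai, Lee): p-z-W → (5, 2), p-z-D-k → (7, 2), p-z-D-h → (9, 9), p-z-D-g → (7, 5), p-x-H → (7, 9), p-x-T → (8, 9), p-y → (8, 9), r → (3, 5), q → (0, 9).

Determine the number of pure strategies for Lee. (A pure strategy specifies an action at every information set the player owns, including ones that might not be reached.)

12

Lee owns the root with actions {p, r, q} — three choices.
Lee owns the node after p-z with actions {W, D} — two choices.
Lee owns the node after p-x with actions {H, T} — two choices.
A pure strategy fixes one action at each information set independently, so the count is the product 3 × 2 × 2 = 12.
(For reference, Kai has 9 pure strategies, giving a 12×9 normal-form matrix.)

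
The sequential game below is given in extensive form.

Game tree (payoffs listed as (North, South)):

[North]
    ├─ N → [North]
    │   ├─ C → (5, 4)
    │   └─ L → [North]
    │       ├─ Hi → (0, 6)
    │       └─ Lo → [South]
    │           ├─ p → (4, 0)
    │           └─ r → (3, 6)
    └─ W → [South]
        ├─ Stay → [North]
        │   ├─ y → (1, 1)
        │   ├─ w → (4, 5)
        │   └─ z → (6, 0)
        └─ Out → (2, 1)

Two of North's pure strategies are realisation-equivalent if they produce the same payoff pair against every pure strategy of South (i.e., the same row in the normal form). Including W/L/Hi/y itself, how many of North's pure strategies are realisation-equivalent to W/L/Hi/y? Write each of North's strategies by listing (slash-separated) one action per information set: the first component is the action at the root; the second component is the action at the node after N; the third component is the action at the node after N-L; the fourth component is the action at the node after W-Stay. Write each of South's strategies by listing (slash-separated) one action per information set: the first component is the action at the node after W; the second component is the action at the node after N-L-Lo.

4

Row for W/L/Hi/y (columns Stay/p, Stay/r, Out/p, Out/r): (1,1) (1,1) (2,1) (2,1).
Under W/L/Hi/y, North's choice at the node after N and at the node after N-L can never be reached regardless of what South does, so varying those choices leaves every outcome unchanged.
Holding the reachable choices fixed and varying the unreachable ones freely already gives 2 × 2 = 4 equivalent strategies.
No other strategy reproduces this row, so those 4 are the full class: W/C/Hi/y, W/C/Lo/y, W/L/Hi/y, W/L/Lo/y.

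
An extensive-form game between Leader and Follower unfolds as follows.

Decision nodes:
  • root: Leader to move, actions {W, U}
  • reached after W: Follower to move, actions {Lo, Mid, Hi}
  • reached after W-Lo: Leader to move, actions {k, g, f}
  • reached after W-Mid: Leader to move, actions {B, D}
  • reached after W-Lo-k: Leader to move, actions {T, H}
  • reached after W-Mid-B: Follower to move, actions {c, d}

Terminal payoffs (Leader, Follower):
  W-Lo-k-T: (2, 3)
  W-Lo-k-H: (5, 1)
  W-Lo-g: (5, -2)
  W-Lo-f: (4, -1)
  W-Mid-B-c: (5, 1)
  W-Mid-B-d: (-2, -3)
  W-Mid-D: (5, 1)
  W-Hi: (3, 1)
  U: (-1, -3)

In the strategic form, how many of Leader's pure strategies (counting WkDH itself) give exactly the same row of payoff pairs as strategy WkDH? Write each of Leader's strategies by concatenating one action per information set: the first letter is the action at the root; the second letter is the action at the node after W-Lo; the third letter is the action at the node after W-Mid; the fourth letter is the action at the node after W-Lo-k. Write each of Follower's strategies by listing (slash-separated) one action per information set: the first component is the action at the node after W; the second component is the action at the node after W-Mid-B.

1

Row for WkDH (columns Lo/c, Lo/d, Mid/c, Mid/d, Hi/c, Hi/d): (5,1) (5,1) (5,1) (5,1) (3,1) (3,1).
Every one of Leader's information sets is on the play path for some reply by Follower when Leader follows WkDH.
Changing the action at any of them therefore changes at least one column, so only WkDH itself gives this row.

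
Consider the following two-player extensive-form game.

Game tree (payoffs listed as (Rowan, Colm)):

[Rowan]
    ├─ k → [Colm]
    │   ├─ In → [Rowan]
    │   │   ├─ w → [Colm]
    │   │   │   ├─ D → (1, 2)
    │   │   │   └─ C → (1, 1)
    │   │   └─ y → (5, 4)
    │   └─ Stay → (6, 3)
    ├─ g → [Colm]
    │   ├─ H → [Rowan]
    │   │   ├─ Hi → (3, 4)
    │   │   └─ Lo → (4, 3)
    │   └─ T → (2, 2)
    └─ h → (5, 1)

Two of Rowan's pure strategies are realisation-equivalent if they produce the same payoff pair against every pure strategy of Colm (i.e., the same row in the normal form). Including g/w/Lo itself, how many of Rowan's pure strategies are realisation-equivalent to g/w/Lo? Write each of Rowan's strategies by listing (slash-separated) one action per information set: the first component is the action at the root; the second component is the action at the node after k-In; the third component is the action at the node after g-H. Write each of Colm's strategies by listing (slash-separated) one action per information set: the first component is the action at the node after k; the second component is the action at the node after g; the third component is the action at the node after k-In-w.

2

Row for g/w/Lo (columns In/H/D, In/H/C, In/T/D, In/T/C, Stay/H/D, Stay/H/C, Stay/T/D, Stay/T/C): (4,3) (4,3) (2,2) (2,2) (4,3) (4,3) (2,2) (2,2).
Under g/w/Lo, Rowan's choice at the node after k-In can never be reached regardless of what Colm does, so varying those choices leaves every outcome unchanged.
Holding the reachable choices fixed and varying the unreachable one freely already gives 2 equivalent strategies.
No other strategy reproduces this row, so those 2 are the full class: g/w/Lo, g/y/Lo.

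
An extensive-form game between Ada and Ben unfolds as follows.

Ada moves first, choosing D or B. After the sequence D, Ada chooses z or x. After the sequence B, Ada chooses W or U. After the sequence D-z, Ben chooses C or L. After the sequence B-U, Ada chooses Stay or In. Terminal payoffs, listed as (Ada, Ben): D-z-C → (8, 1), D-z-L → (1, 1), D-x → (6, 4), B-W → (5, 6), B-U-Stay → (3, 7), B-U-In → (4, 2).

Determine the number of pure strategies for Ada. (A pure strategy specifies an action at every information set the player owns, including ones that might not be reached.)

16

Ada owns the root with actions {D, B} — two choices.
Ada owns the node after D with actions {z, x} — two choices.
Ada owns the node after B with actions {W, U} — two choices.
Ada owns the node after B-U with actions {Stay, In} — two choices.
A pure strategy fixes one action at each information set independently, so the count is the product 2 × 2 × 2 × 2 = 16.
(For reference, Ben has 2 pure strategies, giving a 16×2 normal-form matrix.)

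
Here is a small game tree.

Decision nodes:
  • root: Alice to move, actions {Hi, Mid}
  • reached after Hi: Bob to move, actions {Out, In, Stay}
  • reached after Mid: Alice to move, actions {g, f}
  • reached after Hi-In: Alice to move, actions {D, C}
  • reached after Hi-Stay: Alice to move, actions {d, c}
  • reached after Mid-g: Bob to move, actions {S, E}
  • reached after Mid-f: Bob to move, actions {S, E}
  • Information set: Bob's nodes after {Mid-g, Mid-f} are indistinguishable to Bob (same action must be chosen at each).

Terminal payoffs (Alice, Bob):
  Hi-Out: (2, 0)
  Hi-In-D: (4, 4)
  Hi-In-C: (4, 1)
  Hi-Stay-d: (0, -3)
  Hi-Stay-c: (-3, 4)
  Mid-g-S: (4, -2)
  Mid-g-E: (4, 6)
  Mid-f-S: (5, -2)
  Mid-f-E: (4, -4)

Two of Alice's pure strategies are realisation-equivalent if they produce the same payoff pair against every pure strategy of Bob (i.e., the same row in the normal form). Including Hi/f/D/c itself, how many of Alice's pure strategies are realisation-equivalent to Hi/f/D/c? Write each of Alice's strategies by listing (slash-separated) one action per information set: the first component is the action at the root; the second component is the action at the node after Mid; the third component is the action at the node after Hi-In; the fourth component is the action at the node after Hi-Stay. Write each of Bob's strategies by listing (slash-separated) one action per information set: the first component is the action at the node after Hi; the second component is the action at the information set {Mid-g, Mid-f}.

2

Row for Hi/f/D/c (columns Out/S, Out/E, In/S, In/E, Stay/S, Stay/E): (2,0) (2,0) (4,4) (4,4) (-3,4) (-3,4).
Under Hi/f/D/c, Alice's choice at the node after Mid can never be reached regardless of what Bob does, so varying those choices leaves every outcome unchanged.
Holding the reachable choices fixed and varying the unreachable one freely already gives 2 equivalent strategies.
No other strategy reproduces this row, so those 2 are the full class: Hi/g/D/c, Hi/f/D/c.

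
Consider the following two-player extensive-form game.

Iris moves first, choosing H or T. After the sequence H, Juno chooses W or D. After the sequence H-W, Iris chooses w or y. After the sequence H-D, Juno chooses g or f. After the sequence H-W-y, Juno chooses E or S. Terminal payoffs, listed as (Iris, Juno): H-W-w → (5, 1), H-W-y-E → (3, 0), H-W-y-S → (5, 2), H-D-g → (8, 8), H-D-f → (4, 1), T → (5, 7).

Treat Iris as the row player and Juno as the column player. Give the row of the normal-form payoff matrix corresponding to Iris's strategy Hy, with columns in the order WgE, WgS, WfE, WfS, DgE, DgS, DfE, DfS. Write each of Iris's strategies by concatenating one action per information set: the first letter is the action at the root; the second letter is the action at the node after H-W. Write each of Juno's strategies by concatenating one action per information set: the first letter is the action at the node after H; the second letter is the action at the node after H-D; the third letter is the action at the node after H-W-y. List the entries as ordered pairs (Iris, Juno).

(3,0) (5,2) (3,0) (5,2) (8,8) (8,8) (4,1) (4,1)

vs WgE: Iris plays H → Juno plays W at [H] → Iris plays y at [H-W] → Juno plays E at [H-W-y] → (3, 0)
vs WgS: Iris plays H → Juno plays W at [H] → Iris plays y at [H-W] → Juno plays S at [H-W-y] → (5, 2)
vs WfE: Iris plays H → Juno plays W at [H] → Iris plays y at [H-W] → Juno plays E at [H-W-y] → (3, 0)
vs WfS: Iris plays H → Juno plays W at [H] → Iris plays y at [H-W] → Juno plays S at [H-W-y] → (5, 2)
vs DgE: Iris plays H → Juno plays D at [H] → Juno plays g at [H-D] → (8, 8)
vs DgS: Iris plays H → Juno plays D at [H] → Juno plays g at [H-D] → (8, 8)
vs DfE: Iris plays H → Juno plays D at [H] → Juno plays f at [H-D] → (4, 1)
vs DfS: Iris plays H → Juno plays D at [H] → Juno plays f at [H-D] → (4, 1)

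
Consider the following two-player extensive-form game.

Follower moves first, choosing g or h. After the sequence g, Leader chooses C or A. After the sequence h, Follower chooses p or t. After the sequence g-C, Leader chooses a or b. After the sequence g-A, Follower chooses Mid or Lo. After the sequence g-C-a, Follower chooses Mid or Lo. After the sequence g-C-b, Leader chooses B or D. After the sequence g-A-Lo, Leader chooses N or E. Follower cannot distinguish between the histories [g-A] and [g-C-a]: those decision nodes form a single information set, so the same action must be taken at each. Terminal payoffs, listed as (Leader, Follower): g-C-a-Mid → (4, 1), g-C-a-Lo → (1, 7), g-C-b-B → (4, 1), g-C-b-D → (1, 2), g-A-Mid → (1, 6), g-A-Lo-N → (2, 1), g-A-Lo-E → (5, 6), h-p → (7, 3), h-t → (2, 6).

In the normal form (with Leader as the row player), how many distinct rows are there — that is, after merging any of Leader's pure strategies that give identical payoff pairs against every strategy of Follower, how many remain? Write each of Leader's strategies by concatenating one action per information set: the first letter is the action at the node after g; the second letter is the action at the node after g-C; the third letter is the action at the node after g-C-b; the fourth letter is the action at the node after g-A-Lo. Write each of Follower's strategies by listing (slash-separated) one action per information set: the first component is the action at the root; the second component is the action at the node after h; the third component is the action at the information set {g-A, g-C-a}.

5

Leader has 16 pure strategies: CaBN, CaBE, CaDN, CaDE, CbBN, CbBE, CbDN, CbDE, AaBN, AaBE, AaDN, AaDE, AbBN, AbBE, AbDN, AbDE. Columns: g/p/Mid, g/p/Lo, g/t/Mid, g/t/Lo, h/p/Mid, h/p/Lo, h/t/Mid, h/t/Lo.
{CaBN, CaBE, CaDN, CaDE} → row (4,1) (1,7) (4,1) (1,7) (7,3) (7,3) (2,6) (2,6)
{CbBN, CbBE} → row (4,1) (4,1) (4,1) (4,1) (7,3) (7,3) (2,6) (2,6)
{CbDN, CbDE} → row (1,2) (1,2) (1,2) (1,2) (7,3) (7,3) (2,6) (2,6)
{AaBN, AaDN, AbBN, AbDN} → row (1,6) (2,1) (1,6) (2,1) (7,3) (7,3) (2,6) (2,6)
{AaBE, AaDE, AbBE, AbDE} → row (1,6) (5,6) (1,6) (5,6) (7,3) (7,3) (2,6) (2,6)
That's 5 distinct rows out of 16 strategies.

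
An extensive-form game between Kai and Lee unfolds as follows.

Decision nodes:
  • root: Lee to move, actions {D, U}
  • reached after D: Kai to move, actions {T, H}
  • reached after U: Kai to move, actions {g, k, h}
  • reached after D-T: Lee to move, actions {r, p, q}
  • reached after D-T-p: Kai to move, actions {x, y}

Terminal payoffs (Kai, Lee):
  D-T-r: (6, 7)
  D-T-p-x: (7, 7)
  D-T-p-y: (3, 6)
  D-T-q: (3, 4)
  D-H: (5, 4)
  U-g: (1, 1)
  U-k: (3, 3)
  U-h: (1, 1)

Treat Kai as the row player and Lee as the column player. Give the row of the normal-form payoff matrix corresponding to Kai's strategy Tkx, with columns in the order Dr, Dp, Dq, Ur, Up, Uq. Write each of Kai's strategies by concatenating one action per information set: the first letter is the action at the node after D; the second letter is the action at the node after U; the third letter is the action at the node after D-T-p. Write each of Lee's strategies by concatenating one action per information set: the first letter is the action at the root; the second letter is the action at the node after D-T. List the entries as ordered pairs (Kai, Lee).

vs Dr: Lee plays D → Kai plays T at [D] → Lee plays r at [D-T] → (6, 7)
vs Dp: Lee plays D → Kai plays T at [D] → Lee plays p at [D-T] → Kai plays x at [D-T-p] → (7, 7)
vs Dq: Lee plays D → Kai plays T at [D] → Lee plays q at [D-T] → (3, 4)
vs Ur: Lee plays U → Kai plays k at [U] → (3, 3)
vs Up: Lee plays U → Kai plays k at [U] → (3, 3)
vs Uq: Lee plays U → Kai plays k at [U] → (3, 3)

(6,7) (7,7) (3,4) (3,3) (3,3) (3,3)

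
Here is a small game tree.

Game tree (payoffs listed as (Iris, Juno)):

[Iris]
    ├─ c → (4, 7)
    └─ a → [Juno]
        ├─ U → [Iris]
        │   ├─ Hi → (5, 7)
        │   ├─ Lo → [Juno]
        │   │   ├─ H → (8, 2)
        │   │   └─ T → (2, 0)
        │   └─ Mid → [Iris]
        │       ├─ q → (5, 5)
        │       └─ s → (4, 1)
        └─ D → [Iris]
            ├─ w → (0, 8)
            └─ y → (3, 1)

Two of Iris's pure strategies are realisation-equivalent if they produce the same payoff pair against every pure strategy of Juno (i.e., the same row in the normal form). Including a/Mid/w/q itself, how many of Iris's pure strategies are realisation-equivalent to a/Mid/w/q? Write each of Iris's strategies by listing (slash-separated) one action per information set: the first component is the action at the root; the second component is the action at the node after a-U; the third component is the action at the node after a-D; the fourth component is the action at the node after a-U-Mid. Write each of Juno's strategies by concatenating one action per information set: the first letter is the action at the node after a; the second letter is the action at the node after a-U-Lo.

1

Row for a/Mid/w/q (columns UH, UT, DH, DT): (5,5) (5,5) (0,8) (0,8).
Every one of Iris's information sets is on the play path for some reply by Juno when Iris follows a/Mid/w/q.
Changing the action at any of them therefore changes at least one column, so only a/Mid/w/q itself gives this row.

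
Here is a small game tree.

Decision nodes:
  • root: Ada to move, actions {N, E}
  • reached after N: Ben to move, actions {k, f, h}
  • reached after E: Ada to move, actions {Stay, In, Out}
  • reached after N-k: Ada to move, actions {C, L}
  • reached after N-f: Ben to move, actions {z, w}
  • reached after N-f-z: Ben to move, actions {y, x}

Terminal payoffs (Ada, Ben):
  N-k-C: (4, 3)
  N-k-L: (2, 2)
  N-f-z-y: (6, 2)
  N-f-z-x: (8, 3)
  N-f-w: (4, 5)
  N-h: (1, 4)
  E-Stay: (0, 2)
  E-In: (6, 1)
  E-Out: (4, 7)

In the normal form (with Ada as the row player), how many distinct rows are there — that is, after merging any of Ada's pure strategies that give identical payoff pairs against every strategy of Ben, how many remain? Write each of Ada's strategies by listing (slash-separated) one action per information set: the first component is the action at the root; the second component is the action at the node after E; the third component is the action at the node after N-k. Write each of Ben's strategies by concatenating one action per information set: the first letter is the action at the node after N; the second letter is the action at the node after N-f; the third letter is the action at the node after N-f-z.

5

Ada has 12 pure strategies: N/Stay/C, N/Stay/L, N/In/C, N/In/L, N/Out/C, N/Out/L, E/Stay/C, E/Stay/L, E/In/C, E/In/L, E/Out/C, E/Out/L. Columns: kzy, kzx, kwy, kwx, fzy, fzx, fwy, fwx, hzy, hzx, hwy, hwx.
{N/Stay/C, N/In/C, N/Out/C} → row (4,3) (4,3) (4,3) (4,3) (6,2) (8,3) (4,5) (4,5) (1,4) (1,4) (1,4) (1,4)
{N/Stay/L, N/In/L, N/Out/L} → row (2,2) (2,2) (2,2) (2,2) (6,2) (8,3) (4,5) (4,5) (1,4) (1,4) (1,4) (1,4)
{E/Stay/C, E/Stay/L} → row (0,2) (0,2) (0,2) (0,2) (0,2) (0,2) (0,2) (0,2) (0,2) (0,2) (0,2) (0,2)
{E/In/C, E/In/L} → row (6,1) (6,1) (6,1) (6,1) (6,1) (6,1) (6,1) (6,1) (6,1) (6,1) (6,1) (6,1)
{E/Out/C, E/Out/L} → row (4,7) (4,7) (4,7) (4,7) (4,7) (4,7) (4,7) (4,7) (4,7) (4,7) (4,7) (4,7)
That's 5 distinct rows out of 12 strategies.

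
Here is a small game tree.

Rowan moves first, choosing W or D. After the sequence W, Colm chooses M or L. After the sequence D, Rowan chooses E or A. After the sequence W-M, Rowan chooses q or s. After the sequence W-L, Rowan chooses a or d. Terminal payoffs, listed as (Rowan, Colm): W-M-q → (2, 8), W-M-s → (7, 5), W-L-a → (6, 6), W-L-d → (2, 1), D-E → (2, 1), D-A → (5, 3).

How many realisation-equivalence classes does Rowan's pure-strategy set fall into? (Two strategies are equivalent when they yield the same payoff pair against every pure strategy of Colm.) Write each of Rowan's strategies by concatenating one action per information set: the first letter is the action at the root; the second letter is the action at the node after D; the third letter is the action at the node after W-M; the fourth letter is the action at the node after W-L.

6

Rowan has 16 pure strategies: WEqa, WEqd, WEsa, WEsd, WAqa, WAqd, WAsa, WAsd, DEqa, DEqd, DEsa, DEsd, DAqa, DAqd, DAsa, DAsd. Columns: M, L.
{WEqa, WAqa} → row (2,8) (6,6)
{WEqd, WAqd} → row (2,8) (2,1)
{WEsa, WAsa} → row (7,5) (6,6)
{WEsd, WAsd} → row (7,5) (2,1)
{DEqa, DEqd, DEsa, DEsd} → row (2,1) (2,1)
{DAqa, DAqd, DAsa, DAsd} → row (5,3) (5,3)
That's 6 distinct rows out of 16 strategies.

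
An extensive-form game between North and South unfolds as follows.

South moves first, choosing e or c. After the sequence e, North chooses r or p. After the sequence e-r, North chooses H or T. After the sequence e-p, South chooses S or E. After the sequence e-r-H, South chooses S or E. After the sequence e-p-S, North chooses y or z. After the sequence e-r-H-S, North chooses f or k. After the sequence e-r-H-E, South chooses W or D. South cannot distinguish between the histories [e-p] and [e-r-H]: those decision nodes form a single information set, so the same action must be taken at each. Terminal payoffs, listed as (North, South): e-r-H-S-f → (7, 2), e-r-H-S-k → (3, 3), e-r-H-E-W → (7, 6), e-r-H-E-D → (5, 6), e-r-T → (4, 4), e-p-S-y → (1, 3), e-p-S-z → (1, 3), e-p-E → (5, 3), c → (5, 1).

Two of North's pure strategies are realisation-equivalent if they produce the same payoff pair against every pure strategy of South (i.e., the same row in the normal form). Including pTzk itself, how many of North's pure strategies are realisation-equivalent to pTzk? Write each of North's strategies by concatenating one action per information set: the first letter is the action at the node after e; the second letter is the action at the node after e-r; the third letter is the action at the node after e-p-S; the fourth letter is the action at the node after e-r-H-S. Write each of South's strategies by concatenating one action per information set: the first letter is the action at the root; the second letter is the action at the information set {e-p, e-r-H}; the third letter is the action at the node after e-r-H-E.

8

Row for pTzk (columns eSW, eSD, eEW, eED, cSW, cSD, cEW, cED): (1,3) (1,3) (5,3) (5,3) (5,1) (5,1) (5,1) (5,1).
Under pTzk, North's choice at the node after e-r and at the node after e-r-H-S can never be reached regardless of what South does, so varying those choices leaves every outcome unchanged.
Holding the reachable choices fixed and varying the unreachable ones freely already gives 2 × 2 = 4 equivalent strategies.
Checking the remaining rows, pHyf, pHyk, pTyf, pTyk also happen to give the same payoffs in every column, bringing the total to 8: pHyf, pHyk, pHzf, pHzk, pTyf, pTyk, pTzf, pTzk.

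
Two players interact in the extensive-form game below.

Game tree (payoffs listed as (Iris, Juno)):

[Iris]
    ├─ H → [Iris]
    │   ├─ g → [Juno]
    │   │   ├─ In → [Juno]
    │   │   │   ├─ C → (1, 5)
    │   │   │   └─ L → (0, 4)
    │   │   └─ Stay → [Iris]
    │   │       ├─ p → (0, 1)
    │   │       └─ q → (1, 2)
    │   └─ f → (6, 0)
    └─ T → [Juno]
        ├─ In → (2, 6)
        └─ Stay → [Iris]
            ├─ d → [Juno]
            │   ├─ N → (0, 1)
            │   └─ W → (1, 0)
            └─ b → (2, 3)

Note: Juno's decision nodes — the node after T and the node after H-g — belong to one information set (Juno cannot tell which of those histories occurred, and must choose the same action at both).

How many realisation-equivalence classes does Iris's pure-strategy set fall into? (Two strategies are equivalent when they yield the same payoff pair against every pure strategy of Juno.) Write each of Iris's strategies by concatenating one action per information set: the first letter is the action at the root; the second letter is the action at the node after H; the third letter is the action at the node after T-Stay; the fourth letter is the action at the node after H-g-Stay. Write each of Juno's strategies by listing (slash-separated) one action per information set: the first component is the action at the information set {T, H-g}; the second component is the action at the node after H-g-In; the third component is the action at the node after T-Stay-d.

5

Iris has 16 pure strategies: Hgdp, Hgdq, Hgbp, Hgbq, Hfdp, Hfdq, Hfbp, Hfbq, Tgdp, Tgdq, Tgbp, Tgbq, Tfdp, Tfdq, Tfbp, Tfbq. Columns: In/C/N, In/C/W, In/L/N, In/L/W, Stay/C/N, Stay/C/W, Stay/L/N, Stay/L/W.
{Hgdp, Hgbp} → row (1,5) (1,5) (0,4) (0,4) (0,1) (0,1) (0,1) (0,1)
{Hgdq, Hgbq} → row (1,5) (1,5) (0,4) (0,4) (1,2) (1,2) (1,2) (1,2)
{Hfdp, Hfdq, Hfbp, Hfbq} → row (6,0) (6,0) (6,0) (6,0) (6,0) (6,0) (6,0) (6,0)
{Tgdp, Tgdq, Tfdp, Tfdq} → row (2,6) (2,6) (2,6) (2,6) (0,1) (1,0) (0,1) (1,0)
{Tgbp, Tgbq, Tfbp, Tfbq} → row (2,6) (2,6) (2,6) (2,6) (2,3) (2,3) (2,3) (2,3)
That's 5 distinct rows out of 16 strategies.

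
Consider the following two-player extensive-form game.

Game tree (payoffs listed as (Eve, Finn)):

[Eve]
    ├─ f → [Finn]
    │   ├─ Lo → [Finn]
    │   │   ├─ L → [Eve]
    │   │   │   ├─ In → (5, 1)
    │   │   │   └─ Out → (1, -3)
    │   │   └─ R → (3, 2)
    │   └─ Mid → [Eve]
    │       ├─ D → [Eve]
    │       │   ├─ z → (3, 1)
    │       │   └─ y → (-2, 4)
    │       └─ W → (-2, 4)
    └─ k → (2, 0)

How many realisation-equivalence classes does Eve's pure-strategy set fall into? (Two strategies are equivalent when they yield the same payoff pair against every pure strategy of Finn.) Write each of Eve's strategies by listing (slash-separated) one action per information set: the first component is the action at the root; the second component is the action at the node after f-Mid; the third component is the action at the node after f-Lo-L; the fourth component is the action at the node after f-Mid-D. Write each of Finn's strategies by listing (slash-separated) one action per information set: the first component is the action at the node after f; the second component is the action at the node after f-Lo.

5

Eve has 16 pure strategies: f/D/In/z, f/D/In/y, f/D/Out/z, f/D/Out/y, f/W/In/z, f/W/In/y, f/W/Out/z, f/W/Out/y, k/D/In/z, k/D/In/y, k/D/Out/z, k/D/Out/y, k/W/In/z, k/W/In/y, k/W/Out/z, k/W/Out/y. Columns: Lo/L, Lo/R, Mid/L, Mid/R.
{f/D/In/z} → row (5,1) (3,2) (3,1) (3,1)
{f/D/In/y, f/W/In/z, f/W/In/y} → row (5,1) (3,2) (-2,4) (-2,4)
{f/D/Out/z} → row (1,-3) (3,2) (3,1) (3,1)
{f/D/Out/y, f/W/Out/z, f/W/Out/y} → row (1,-3) (3,2) (-2,4) (-2,4)
{k/D/In/z, k/D/In/y, k/D/Out/z, k/D/Out/y, k/W/In/z, k/W/In/y, k/W/Out/z, k/W/Out/y} → row (2,0) (2,0) (2,0) (2,0)
That's 5 distinct rows out of 16 strategies.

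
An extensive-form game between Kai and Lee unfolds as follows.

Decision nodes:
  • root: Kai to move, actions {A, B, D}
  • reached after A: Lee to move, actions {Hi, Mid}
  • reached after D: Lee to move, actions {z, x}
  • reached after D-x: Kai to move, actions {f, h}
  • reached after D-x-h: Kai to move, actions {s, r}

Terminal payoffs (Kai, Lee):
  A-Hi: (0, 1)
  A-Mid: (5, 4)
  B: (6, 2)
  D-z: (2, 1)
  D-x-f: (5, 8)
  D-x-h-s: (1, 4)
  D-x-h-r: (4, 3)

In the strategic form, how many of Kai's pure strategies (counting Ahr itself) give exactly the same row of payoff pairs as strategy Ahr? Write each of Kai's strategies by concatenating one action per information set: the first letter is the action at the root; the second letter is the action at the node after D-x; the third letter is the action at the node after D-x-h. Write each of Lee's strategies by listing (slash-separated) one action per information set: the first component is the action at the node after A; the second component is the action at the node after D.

Row for Ahr (columns Hi/z, Hi/x, Mid/z, Mid/x): (0,1) (0,1) (5,4) (5,4).
Under Ahr, Kai's choice at the node after D-x and at the node after D-x-h can never be reached regardless of what Lee does, so varying those choices leaves every outcome unchanged.
Holding the reachable choices fixed and varying the unreachable ones freely already gives 2 × 2 = 4 equivalent strategies.
No other strategy reproduces this row, so those 4 are the full class: Afs, Afr, Ahs, Ahr.

4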